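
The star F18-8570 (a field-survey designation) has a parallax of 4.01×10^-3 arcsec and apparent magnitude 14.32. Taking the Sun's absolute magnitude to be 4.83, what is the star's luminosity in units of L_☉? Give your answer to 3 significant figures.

L/L_☉ ≈ 0.0995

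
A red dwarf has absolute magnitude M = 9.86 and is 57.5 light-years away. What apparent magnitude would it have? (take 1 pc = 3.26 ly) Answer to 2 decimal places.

d = 57.5 ly / 3.26 = 17.64 pc
m = M + 5 log₁₀ d − 5 = 9.86 + 5·1.2465 − 5 = 11.092

m ≈ 11.09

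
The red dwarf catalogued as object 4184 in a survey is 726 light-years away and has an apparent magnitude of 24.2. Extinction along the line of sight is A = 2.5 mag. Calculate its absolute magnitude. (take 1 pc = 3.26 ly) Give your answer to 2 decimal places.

M ≈ 14.96

d = 726 ly / 3.26 = 222.7 pc
5 log₁₀(d/10 pc) = 5 log₁₀(222.7) − 5 = 6.739
M = m − 5 log₁₀(d/10) − A = 24.2 − 6.739 − 2.5 = 14.961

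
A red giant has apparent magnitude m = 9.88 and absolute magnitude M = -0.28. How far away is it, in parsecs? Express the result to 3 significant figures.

d ≈ 1080 pc

μ = m − M = 10.160
m − M = 5 log₁₀ d − 5
log₁₀ d = (m − M)/5 + 1 = 3.0320
d = 10^3.0320 = 1076 pc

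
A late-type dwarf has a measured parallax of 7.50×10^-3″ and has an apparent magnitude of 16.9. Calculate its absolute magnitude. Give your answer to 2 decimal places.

d = 1/p = 1/7.50×10^-3″ = 133.3 pc
5 log₁₀(d/10 pc) = 5 log₁₀(133.3) − 5 = 5.625
M = m − 5 log₁₀(d/10) = 16.9 − 5.625 = 11.275

M ≈ 11.28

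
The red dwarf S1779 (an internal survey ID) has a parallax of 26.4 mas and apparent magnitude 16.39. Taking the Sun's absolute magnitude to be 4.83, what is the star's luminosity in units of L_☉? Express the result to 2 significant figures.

d = 1/p = 1000/26.4 mas = 37.88 pc
M = m − 5 log₁₀ d + 5 = 16.39 − 5·1.5784 + 5 = 13.498
M − M_☉ = 13.498 − 4.83 = 8.668
L/L_☉ = 10^(−0.4 × 8.668) = 3.410×10^-4

L/L_☉ ≈ 3.4×10^-4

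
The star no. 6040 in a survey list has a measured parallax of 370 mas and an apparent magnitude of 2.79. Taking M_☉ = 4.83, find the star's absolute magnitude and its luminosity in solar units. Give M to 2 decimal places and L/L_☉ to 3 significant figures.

M ≈ 5.63; L/L_☉ ≈ 0.478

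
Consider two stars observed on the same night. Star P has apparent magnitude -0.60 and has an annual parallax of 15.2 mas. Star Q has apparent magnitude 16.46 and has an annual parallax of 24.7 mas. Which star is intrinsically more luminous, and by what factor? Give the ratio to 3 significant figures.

Star P: p = 15.2 mas = 0.0152″ → d = 1/p = 65.79 pc
Star P: M = m − 5 log₁₀ d + 5 = -0.60 − 5·1.8182 + 5 = -4.691
Star Q: p = 24.7 mas = 0.0247″ → d = 1/p = 40.49 pc
Star Q: M = m − 5 log₁₀ d + 5 = 16.46 − 5·1.6073 + 5 = 13.423
ΔM = M_P − M_Q = -4.691 − (13.423) = -18.114; smaller M is more luminous → Star P.
L ratio = 10^(0.4 |ΔM|) = 10^7.246 = 1.761×10^7

Star P is more luminous, by a factor of 1.76×10^7.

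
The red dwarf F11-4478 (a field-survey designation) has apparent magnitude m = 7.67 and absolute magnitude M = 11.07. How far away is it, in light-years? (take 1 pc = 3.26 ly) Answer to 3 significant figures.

d ≈ 6.81 ly

μ = m − M = -3.400
m − M = 5 log₁₀ d − 5
log₁₀ d = (m − M)/5 + 1 = 0.3200
d = 10^0.3200 = 2.089 pc
= 6.811 ly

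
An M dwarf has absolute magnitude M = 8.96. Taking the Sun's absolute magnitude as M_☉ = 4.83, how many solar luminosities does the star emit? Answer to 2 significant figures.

L/L_☉ ≈ 0.022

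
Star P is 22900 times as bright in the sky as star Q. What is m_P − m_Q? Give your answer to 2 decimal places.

m_P − m_Q ≈ -10.90

Pogson: Δm = −2.5 log₁₀(ratio) = −2.5 log₁₀(22900) = −2.5 × 4.3598 = -10.900
Star P is brighter, so it has the smaller magnitude: the difference is negative.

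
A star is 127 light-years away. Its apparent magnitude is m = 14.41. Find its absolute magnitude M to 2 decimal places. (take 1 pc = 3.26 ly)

d = 127 ly / 3.26 = 38.96 pc
5 log₁₀(d/10 pc) = 5 log₁₀(38.96) − 5 = 2.953
M = m − 5 log₁₀(d/10) = 14.41 − 2.953 = 11.457

M ≈ 11.46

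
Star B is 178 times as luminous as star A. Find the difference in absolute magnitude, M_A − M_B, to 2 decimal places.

Pogson: ΔM = −2.5 log₁₀(ratio) = −2.5 log₁₀(178) = −2.5 × 2.2504 = -5.626
Star B is brighter so has the smaller magnitude: M_A − M_B is positive.

M_A − M_B ≈ 5.63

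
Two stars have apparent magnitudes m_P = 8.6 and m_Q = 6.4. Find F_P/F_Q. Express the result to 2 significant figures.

F_P/F_Q ≈ 0.13

Magnitude difference = 2.2
Flux ratio = 10^(−0.4 Δm) = 10^(−0.4 × 2.2) = 10^-0.880 = 0.1318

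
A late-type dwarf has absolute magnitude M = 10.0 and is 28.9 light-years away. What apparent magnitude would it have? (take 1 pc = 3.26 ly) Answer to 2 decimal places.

m ≈ 9.74

d = 28.9 ly / 3.26 = 8.865 pc
m = M + 5 log₁₀ d − 5 = 10.0 + 5·0.9477 − 5 = 9.738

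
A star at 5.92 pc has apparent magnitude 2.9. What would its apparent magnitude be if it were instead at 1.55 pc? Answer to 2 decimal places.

m ≈ -0.01

Flux ∝ 1/d², so Δm = 5 log₁₀(d₂/d₁) = 5 log₁₀(1.55/5.92) = -2.910
m₂ = m₁ + Δm = 2.9 + (-2.910) = -0.010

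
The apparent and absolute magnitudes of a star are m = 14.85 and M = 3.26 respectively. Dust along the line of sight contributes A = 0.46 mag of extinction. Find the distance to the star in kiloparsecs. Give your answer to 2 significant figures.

m − M = 5 log₁₀(d/10 pc) + A  ⇒  14.85 − (3.26) − 0.46 = 5 log₁₀(d/10)
11.130 = 5 log₁₀(d/10)
log₁₀ d = (m − M − A)/5 + 1 = 3.2260
d = 10^3.2260 = 1683 pc
= 1.683 kpc

d ≈ 1.7 kpc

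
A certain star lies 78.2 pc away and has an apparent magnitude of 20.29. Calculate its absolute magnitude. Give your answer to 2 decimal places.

5 log₁₀(d/10 pc) = 5 log₁₀(78.20) − 5 = 4.466
M = m − 5 log₁₀(d/10) = 20.29 − 4.466 = 15.824

M ≈ 15.82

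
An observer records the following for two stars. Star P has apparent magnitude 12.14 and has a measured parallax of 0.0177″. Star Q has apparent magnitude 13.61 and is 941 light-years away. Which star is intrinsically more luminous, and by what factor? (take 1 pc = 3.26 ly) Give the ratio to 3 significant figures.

Star Q is more luminous, by a factor of 6.74.

Star P: d = 1/p = 1/0.0177″ = 56.50 pc
Star P: M = m − 5 log₁₀ d + 5 = 12.14 − 5·1.7520 + 5 = 8.380
Star Q: d = 941 ly / 3.26 = 288.7 pc
Star Q: M = m − 5 log₁₀ d + 5 = 13.61 − 5·2.4604 + 5 = 6.308
ΔM = M_P − M_Q = 8.380 − (6.308) = 2.072; smaller M is more luminous → Star Q.
L ratio = 10^(0.4 |ΔM|) = 10^0.829 = 6.740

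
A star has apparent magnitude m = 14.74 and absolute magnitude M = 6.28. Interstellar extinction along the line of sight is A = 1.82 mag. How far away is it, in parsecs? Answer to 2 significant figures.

d ≈ 210 pc

m − M = 5 log₁₀(d/10 pc) + A  ⇒  14.74 − (6.28) − 1.82 = 5 log₁₀(d/10)
6.640 = 5 log₁₀(d/10)
log₁₀ d = (m − M − A)/5 + 1 = 2.3280
d = 10^2.3280 = 212.8 pc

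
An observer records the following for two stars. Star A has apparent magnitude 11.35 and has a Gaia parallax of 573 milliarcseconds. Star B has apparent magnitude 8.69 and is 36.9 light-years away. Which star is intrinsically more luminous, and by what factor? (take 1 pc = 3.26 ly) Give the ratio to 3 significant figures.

Star A: p = 573 mas = 0.573″ → d = 1/p = 1.745 pc
Star A: M = m − 5 log₁₀ d + 5 = 11.35 − 5·0.2418 + 5 = 15.141
Star B: d = 36.9 ly / 3.26 = 11.32 pc
Star B: M = m − 5 log₁₀ d + 5 = 8.69 − 5·1.0538 + 5 = 8.421
ΔM = M_A − M_B = 15.141 − (8.421) = 6.720; smaller M is more luminous → Star B.
L ratio = 10^(0.4 |ΔM|) = 10^2.688 = 487.4

Star B is more luminous, by a factor of 487.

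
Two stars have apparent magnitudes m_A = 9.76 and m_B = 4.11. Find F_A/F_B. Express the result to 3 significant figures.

Magnitude difference = 5.65
Flux ratio = 10^(−0.4 Δm) = 10^(−0.4 × 5.65) = 10^-2.260 = 5.495×10^-3

F_A/F_B ≈ 5.50×10^-3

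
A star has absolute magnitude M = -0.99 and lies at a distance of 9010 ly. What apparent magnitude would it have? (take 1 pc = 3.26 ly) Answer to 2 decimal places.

m ≈ 11.22

d = 9010 ly / 3.26 = 2764 pc
m = M + 5 log₁₀ d − 5 = -0.99 + 5·3.4415 − 5 = 11.218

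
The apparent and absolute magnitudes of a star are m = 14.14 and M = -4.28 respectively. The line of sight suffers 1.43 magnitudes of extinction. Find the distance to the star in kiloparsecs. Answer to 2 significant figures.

m − M = 5 log₁₀(d/10 pc) + A  ⇒  14.14 − (-4.28) − 1.43 = 5 log₁₀(d/10)
16.990 = 5 log₁₀(d/10)
log₁₀ d = (m − M − A)/5 + 1 = 4.3980
d = 10^4.3980 = 25000 pc
= 25.00 kpc

d ≈ 25 kpc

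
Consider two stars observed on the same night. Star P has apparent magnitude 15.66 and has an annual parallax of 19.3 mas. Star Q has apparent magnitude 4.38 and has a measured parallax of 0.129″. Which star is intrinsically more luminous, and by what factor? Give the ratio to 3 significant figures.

Star P: p = 19.3 mas = 0.0193″ → d = 1/p = 51.81 pc
Star P: M = m − 5 log₁₀ d + 5 = 15.66 − 5·1.7144 + 5 = 12.088
Star Q: d = 1/p = 1/0.129″ = 7.752 pc
Star Q: M = m − 5 log₁₀ d + 5 = 4.38 − 5·0.8894 + 5 = 4.933
ΔM = M_P − M_Q = 12.088 − (4.933) = 7.155; smaller M is more luminous → Star Q.
L ratio = 10^(0.4 |ΔM|) = 10^2.862 = 727.7

Star Q is more luminous, by a factor of 728.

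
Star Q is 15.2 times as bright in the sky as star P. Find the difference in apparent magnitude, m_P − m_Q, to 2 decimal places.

m_P − m_Q ≈ 2.95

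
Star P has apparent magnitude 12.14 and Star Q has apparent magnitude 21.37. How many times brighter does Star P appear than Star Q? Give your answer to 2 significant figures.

4900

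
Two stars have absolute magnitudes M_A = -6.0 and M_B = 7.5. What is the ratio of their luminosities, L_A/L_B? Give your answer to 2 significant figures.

L_A/L_B ≈ 250000

ΔM = M_A − M_B = -13.5
L_A/L_B = 10^(−0.4 ΔM) = 10^5.400 = 251200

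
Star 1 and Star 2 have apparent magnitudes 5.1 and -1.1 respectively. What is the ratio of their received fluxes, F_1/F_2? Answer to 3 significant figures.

F_1/F_2 ≈ 3.31×10^-3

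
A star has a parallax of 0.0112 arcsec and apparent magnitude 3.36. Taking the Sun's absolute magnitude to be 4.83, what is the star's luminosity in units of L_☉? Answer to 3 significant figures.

L/L_☉ ≈ 309

d = 1/p = 1/0.0112″ = 89.29 pc
M = m − 5 log₁₀ d + 5 = 3.36 − 5·1.9508 + 5 = -1.394
M − M_☉ = -1.394 − 4.83 = -6.224
L/L_☉ = 10^(−0.4 × -6.224) = 308.7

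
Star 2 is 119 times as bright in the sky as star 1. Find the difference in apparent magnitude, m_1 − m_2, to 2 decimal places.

m_1 − m_2 ≈ 5.19

Pogson: Δm = −2.5 log₁₀(ratio) = −2.5 log₁₀(119) = −2.5 × 2.0755 = -5.189
Star 2 is brighter so has the smaller magnitude: m_1 − m_2 is positive.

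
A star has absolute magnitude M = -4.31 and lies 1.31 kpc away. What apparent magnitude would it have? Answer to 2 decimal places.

m ≈ 6.28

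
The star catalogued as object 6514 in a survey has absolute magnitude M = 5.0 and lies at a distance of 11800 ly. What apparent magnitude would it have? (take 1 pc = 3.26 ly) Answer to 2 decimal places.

m ≈ 17.79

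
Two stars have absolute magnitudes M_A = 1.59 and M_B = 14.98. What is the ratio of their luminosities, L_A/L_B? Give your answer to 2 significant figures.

ΔM = M_A − M_B = -13.39
L_A/L_B = 10^(−0.4 ΔM) = 10^5.356 = 227000

L_A/L_B ≈ 230000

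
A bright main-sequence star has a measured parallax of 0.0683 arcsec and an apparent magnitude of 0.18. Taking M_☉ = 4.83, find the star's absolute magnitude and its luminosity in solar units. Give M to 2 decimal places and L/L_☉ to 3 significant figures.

M ≈ -0.65; L/L_☉ ≈ 155

d = 1/p = 1/0.0683″ = 14.64 pc
M = m − 5 log₁₀ d + 5 = 0.18 − 5·1.1656 + 5 = -0.648
M − M_☉ = -0.648 − 4.83 = -5.478
L/L_☉ = 10^(−0.4 × -5.478) = 155.3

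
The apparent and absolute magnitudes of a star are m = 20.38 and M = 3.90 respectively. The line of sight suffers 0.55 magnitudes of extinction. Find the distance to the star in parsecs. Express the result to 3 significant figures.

d ≈ 15300 pc

m − M = 5 log₁₀(d/10 pc) + A  ⇒  20.38 − (3.90) − 0.55 = 5 log₁₀(d/10)
15.930 = 5 log₁₀(d/10)
log₁₀ d = (m − M − A)/5 + 1 = 4.1860
d = 10^4.1860 = 15350 pc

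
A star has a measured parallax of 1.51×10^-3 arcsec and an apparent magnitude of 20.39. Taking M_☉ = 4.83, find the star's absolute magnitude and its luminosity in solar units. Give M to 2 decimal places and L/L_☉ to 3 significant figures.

M ≈ 11.28; L/L_☉ ≈ 2.62×10^-3

d = 1/p = 1/1.51×10^-3″ = 662.3 pc
M = m − 5 log₁₀ d + 5 = 20.39 − 5·2.8210 + 5 = 11.285
M − M_☉ = 11.285 − 4.83 = 6.455
L/L_☉ = 10^(−0.4 × 6.455) = 2.618×10^-3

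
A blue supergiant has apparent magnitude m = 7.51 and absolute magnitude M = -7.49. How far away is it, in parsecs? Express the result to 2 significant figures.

d ≈ 10000 pc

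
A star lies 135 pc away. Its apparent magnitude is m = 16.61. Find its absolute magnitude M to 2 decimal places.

5 log₁₀(d/10 pc) = 5 log₁₀(135.0) − 5 = 5.652
M = m − 5 log₁₀(d/10) = 16.61 − 5.652 = 10.958

M ≈ 10.96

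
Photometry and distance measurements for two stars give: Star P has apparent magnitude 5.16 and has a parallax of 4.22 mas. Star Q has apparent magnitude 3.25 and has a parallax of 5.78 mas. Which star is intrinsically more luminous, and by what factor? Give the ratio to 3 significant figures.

Star P: p = 4.22 mas = 4.22×10^-3″ → d = 1/p = 237.0 pc
Star P: M = m − 5 log₁₀ d + 5 = 5.16 − 5·2.3747 + 5 = -1.713
Star Q: p = 5.78 mas = 5.78×10^-3″ → d = 1/p = 173.0 pc
Star Q: M = m − 5 log₁₀ d + 5 = 3.25 − 5·2.2381 + 5 = -2.940
ΔM = M_P − M_Q = -1.713 − (-2.940) = 1.227; smaller M is more luminous → Star Q.
L ratio = 10^(0.4 |ΔM|) = 10^0.491 = 3.096

Star Q is more luminous, by a factor of 3.10.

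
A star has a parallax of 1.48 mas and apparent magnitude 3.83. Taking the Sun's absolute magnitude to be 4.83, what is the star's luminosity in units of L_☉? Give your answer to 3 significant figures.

d = 1/p = 1000/1.48 mas = 675.7 pc
M = m − 5 log₁₀ d + 5 = 3.83 − 5·2.8297 + 5 = -5.319
M − M_☉ = -5.319 − 4.83 = -10.149
L/L_☉ = 10^(−0.4 × -10.149) = 11470

L/L_☉ ≈ 11500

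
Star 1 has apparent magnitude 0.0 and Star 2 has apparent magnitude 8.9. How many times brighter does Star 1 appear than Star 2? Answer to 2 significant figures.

Δm = 0.0 − (8.9) = -8.9
Flux ratio = 10^(−0.4 Δm) = 10^(−0.4 × -8.9) = 10^3.560 = 3631

3600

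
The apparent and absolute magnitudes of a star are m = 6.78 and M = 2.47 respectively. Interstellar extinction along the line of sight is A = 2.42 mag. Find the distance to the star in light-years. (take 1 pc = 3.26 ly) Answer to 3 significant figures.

m − M = 5 log₁₀(d/10 pc) + A  ⇒  6.78 − (2.47) − 2.42 = 5 log₁₀(d/10)
1.890 = 5 log₁₀(d/10)
log₁₀ d = (m − M − A)/5 + 1 = 1.3780
d = 10^1.3780 = 23.88 pc
= 77.84 ly

d ≈ 77.8 ly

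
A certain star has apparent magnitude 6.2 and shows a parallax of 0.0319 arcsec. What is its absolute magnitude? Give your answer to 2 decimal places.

M ≈ 3.72

d = 1/p = 1/0.0319″ = 31.35 pc
5 log₁₀(d/10 pc) = 5 log₁₀(31.35) − 5 = 2.481
M = m − 5 log₁₀(d/10) = 6.2 − 2.481 = 3.719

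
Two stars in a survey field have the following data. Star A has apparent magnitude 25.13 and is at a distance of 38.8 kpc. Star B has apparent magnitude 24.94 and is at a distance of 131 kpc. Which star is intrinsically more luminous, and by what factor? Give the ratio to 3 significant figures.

Star B is more luminous, by a factor of 13.6.

Star A: d = 38.8 kpc = 38800 pc
Star A: M = m − 5 log₁₀ d + 5 = 25.13 − 5·4.5888 + 5 = 7.186
Star B: d = 131 kpc = 131000 pc
Star B: M = m − 5 log₁₀ d + 5 = 24.94 − 5·5.1173 + 5 = 4.354
ΔM = M_A − M_B = 7.186 − (4.354) = 2.832; smaller M is more luminous → Star B.
L ratio = 10^(0.4 |ΔM|) = 10^1.133 = 13.58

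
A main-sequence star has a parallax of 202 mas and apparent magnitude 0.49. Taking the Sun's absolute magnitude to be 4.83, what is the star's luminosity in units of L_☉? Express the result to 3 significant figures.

d = 1/p = 1000/202 mas = 4.950 pc
M = m − 5 log₁₀ d + 5 = 0.49 − 5·0.6946 + 5 = 2.017
M − M_☉ = 2.017 − 4.83 = -2.813
L/L_☉ = 10^(−0.4 × -2.813) = 13.34

L/L_☉ ≈ 13.3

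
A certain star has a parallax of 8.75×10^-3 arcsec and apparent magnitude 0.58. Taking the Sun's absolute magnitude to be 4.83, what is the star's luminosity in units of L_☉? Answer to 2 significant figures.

L/L_☉ ≈ 6500

d = 1/p = 1/8.75×10^-3″ = 114.3 pc
M = m − 5 log₁₀ d + 5 = 0.58 − 5·2.0580 + 5 = -4.710
M − M_☉ = -4.710 − 4.83 = -9.540
L/L_☉ = 10^(−0.4 × -9.540) = 6546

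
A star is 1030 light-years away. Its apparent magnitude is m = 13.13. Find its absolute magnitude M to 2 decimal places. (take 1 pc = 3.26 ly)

M ≈ 5.63

d = 1030 ly / 3.26 = 316.0 pc
5 log₁₀(d/10 pc) = 5 log₁₀(316.0) − 5 = 7.498
M = m − 5 log₁₀(d/10) = 13.13 − 7.498 = 5.632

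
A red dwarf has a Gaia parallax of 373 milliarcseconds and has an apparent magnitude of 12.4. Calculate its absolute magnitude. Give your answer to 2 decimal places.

M ≈ 15.26

p = 373 mas = 0.373″ → d = 1/p = 2.681 pc
5 log₁₀(d/10 pc) = 5 log₁₀(2.681) − 5 = -2.859
M = m − 5 log₁₀(d/10) = 12.4 + 2.859 = 15.259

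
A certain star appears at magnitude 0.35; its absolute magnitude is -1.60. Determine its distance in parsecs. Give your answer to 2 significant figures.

μ = m − M = 1.950
m − M = 5 log₁₀ d − 5
log₁₀ d = (m − M)/5 + 1 = 1.3900
d = 10^1.3900 = 24.55 pc

d ≈ 25 pc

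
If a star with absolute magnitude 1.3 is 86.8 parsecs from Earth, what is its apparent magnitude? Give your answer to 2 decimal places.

m ≈ 5.99

m = M + 5 log₁₀ d − 5 = 1.3 + 5·1.9385 − 5 = 5.993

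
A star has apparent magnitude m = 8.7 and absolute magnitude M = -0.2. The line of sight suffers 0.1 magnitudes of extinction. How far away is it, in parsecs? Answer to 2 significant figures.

d ≈ 580 pc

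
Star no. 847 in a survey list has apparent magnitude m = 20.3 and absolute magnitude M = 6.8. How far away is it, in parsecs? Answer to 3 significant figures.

d ≈ 5010 pc

Distance modulus: m − M = 20.3 − (6.8) = 13.500
m − M = 5 log₁₀ d − 5
log₁₀ d = (m − M)/5 + 1 = 3.7000
d = 10^3.7000 = 5012 pc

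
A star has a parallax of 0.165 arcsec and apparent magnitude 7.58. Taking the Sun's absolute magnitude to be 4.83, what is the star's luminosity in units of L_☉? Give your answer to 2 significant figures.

L/L_☉ ≈ 0.029

d = 1/p = 1/0.165″ = 6.061 pc
M = m − 5 log₁₀ d + 5 = 7.58 − 5·0.7825 + 5 = 8.667
M − M_☉ = 8.667 − 4.83 = 3.837
L/L_☉ = 10^(−0.4 × 3.837) = 0.02918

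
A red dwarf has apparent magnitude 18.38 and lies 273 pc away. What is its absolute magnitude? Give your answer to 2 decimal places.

M ≈ 11.20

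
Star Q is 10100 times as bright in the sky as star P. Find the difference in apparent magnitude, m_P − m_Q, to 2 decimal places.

Pogson: Δm = −2.5 log₁₀(ratio) = −2.5 log₁₀(10100) = −2.5 × 4.0043 = -10.011
Star Q is brighter so has the smaller magnitude: m_P − m_Q is positive.

m_P − m_Q ≈ 10.01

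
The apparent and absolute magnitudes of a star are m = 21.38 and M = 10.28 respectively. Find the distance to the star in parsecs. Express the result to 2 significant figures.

d ≈ 1700 pc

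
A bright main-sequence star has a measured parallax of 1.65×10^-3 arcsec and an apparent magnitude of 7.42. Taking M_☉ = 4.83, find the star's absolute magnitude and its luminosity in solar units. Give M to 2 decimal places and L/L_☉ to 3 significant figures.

M ≈ -1.49; L/L_☉ ≈ 338

d = 1/p = 1/1.65×10^-3″ = 606.1 pc
M = m − 5 log₁₀ d + 5 = 7.42 − 5·2.7825 + 5 = -1.493
M − M_☉ = -1.493 − 4.83 = -6.323
L/L_☉ = 10^(−0.4 × -6.323) = 338.1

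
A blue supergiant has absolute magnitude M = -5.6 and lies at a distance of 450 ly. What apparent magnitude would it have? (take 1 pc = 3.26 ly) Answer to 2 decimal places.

d = 450 ly / 3.26 = 138.0 pc
m = M + 5 log₁₀ d − 5 = -5.6 + 5·2.1400 − 5 = 0.100

m ≈ 0.10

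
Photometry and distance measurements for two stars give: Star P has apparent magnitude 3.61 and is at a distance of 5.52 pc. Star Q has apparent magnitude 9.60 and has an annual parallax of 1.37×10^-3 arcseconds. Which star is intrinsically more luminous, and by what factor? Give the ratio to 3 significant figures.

Star Q is more luminous, by a factor of 70.3.

Star P: M = m − 5 log₁₀ d + 5 = 3.61 − 5·0.7419 + 5 = 4.900
Star Q: d = 1/p = 1/1.37×10^-3″ = 729.9 pc
Star Q: M = m − 5 log₁₀ d + 5 = 9.60 − 5·2.8633 + 5 = 0.284
ΔM = M_P − M_Q = 4.900 − (0.284) = 4.617; smaller M is more luminous → Star Q.
L ratio = 10^(0.4 |ΔM|) = 10^1.847 = 70.26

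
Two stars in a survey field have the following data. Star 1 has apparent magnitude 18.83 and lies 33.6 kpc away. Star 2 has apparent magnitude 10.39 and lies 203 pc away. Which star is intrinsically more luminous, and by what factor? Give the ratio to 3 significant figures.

Star 1 is more luminous, by a factor of 11.5.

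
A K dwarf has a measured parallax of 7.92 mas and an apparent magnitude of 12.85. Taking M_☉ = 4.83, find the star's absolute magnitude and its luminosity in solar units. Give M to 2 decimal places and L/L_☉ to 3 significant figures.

M ≈ 7.34; L/L_☉ ≈ 0.0988

d = 1/p = 1000/7.92 mas = 126.3 pc
M = m − 5 log₁₀ d + 5 = 12.85 − 5·2.1013 + 5 = 7.344
M − M_☉ = 7.344 − 4.83 = 2.514
L/L_☉ = 10^(−0.4 × 2.514) = 0.09875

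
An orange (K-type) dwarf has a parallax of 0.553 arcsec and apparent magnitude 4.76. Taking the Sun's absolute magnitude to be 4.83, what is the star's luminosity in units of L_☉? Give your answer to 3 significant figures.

L/L_☉ ≈ 0.0349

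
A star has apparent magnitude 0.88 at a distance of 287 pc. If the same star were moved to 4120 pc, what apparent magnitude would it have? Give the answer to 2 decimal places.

Flux ∝ 1/d², so Δm = 5 log₁₀(d₂/d₁) = 5 log₁₀(4120/287) = 5.785
m₂ = m₁ + Δm = 0.88 + (5.785) = 6.665

m ≈ 6.67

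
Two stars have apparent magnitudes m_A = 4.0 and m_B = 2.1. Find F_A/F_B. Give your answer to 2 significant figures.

F_A/F_B ≈ 0.17

Magnitude difference = 1.9
Flux ratio = 10^(−0.4 Δm) = 10^(−0.4 × 1.9) = 10^-0.760 = 0.1738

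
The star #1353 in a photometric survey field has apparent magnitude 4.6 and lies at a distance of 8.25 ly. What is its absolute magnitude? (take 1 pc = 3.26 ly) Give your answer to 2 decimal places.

M ≈ 7.58

d = 8.25 ly / 3.26 = 2.531 pc
5 log₁₀(d/10 pc) = 5 log₁₀(2.531) − 5 = -2.984
M = m − 5 log₁₀(d/10) = 4.6 + 2.984 = 7.584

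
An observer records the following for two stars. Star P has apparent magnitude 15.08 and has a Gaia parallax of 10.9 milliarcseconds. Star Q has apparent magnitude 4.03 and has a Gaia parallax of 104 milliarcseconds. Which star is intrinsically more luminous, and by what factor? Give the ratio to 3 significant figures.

Star P: p = 10.9 mas = 0.0109″ → d = 1/p = 91.74 pc
Star P: M = m − 5 log₁₀ d + 5 = 15.08 − 5·1.9626 + 5 = 10.267
Star Q: p = 104 mas = 0.104″ → d = 1/p = 9.615 pc
Star Q: M = m − 5 log₁₀ d + 5 = 4.03 − 5·0.9830 + 5 = 4.115
ΔM = M_P − M_Q = 10.267 − (4.115) = 6.152; smaller M is more luminous → Star Q.
L ratio = 10^(0.4 |ΔM|) = 10^2.461 = 288.9

Star Q is more luminous, by a factor of 289.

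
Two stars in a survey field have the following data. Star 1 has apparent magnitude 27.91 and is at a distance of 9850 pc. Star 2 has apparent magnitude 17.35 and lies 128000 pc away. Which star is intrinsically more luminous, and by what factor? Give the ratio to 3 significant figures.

Star 2 is more luminous, by a factor of 2.83×10^6.

Star 1: M = m − 5 log₁₀ d + 5 = 27.91 − 5·3.9934 + 5 = 12.943
Star 2: M = m − 5 log₁₀ d + 5 = 17.35 − 5·5.1072 + 5 = -3.186
ΔM = M_1 − M_2 = 12.943 − (-3.186) = 16.129; smaller M is more luminous → Star 2.
L ratio = 10^(0.4 |ΔM|) = 10^6.452 = 2.828×10^6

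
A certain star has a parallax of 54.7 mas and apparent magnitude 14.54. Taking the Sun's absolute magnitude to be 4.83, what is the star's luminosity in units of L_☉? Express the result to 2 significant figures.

d = 1/p = 1000/54.7 mas = 18.28 pc
M = m − 5 log₁₀ d + 5 = 14.54 − 5·1.2620 + 5 = 13.230
M − M_☉ = 13.230 − 4.83 = 8.400
L/L_☉ = 10^(−0.4 × 8.400) = 4.365×10^-4

L/L_☉ ≈ 4.4×10^-4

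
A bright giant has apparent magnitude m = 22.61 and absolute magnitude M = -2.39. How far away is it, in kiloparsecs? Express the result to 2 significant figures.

d ≈ 1000 kpc

Distance modulus: m − M = 22.61 − (-2.39) = 25.000
m − M = 5 log₁₀ d − 5
log₁₀ d = (m − M)/5 + 1 = 6.0000
d = 10^6.0000 = 1.000×10^6 pc
= 1000 kpc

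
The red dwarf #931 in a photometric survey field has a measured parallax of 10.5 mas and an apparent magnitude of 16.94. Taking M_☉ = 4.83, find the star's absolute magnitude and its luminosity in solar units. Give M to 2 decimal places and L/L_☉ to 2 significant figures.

M ≈ 12.05; L/L_☉ ≈ 1.3×10^-3

d = 1/p = 1000/10.5 mas = 95.24 pc
M = m − 5 log₁₀ d + 5 = 16.94 − 5·1.9788 + 5 = 12.046
M − M_☉ = 12.046 − 4.83 = 7.216
L/L_☉ = 10^(−0.4 × 7.216) = 1.299×10^-3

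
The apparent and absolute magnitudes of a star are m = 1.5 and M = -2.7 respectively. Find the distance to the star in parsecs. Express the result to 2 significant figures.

d ≈ 69 pc

Distance modulus: m − M = 1.5 − (-2.7) = 4.200
m − M = 5 log₁₀ d − 5
log₁₀ d = (m − M)/5 + 1 = 1.8400
d = 10^1.8400 = 69.18 pc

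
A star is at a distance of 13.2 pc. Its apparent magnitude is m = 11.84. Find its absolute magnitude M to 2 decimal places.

5 log₁₀(d/10 pc) = 5 log₁₀(13.20) − 5 = 0.603
M = m − 5 log₁₀(d/10) = 11.84 − 0.603 = 11.237

M ≈ 11.24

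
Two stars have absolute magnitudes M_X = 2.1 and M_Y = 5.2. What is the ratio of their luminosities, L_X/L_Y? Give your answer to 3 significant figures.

ΔM = M_X − M_Y = -3.1
L_X/L_Y = 10^(−0.4 ΔM) = 10^1.240 = 17.38

L_X/L_Y ≈ 17.4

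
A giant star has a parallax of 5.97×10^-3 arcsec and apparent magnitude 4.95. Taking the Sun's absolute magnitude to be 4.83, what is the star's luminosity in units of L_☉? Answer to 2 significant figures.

d = 1/p = 1/5.97×10^-3″ = 167.5 pc
M = m − 5 log₁₀ d + 5 = 4.95 − 5·2.2240 + 5 = -1.170
M − M_☉ = -1.170 − 4.83 = -6.000
L/L_☉ = 10^(−0.4 × -6.000) = 251.2

L/L_☉ ≈ 250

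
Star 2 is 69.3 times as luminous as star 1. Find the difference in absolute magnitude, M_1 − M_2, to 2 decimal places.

Pogson: ΔM = −2.5 log₁₀(ratio) = −2.5 log₁₀(69.3) = −2.5 × 1.8407 = -4.602
Star 2 is brighter so has the smaller magnitude: M_1 − M_2 is positive.

M_1 − M_2 ≈ 4.60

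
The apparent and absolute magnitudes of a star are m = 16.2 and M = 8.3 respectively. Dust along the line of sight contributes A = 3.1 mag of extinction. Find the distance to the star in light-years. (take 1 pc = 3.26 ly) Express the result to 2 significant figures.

d ≈ 300 ly

m − M = 5 log₁₀(d/10 pc) + A  ⇒  16.2 − (8.3) − 3.1 = 5 log₁₀(d/10)
4.800 = 5 log₁₀(d/10)
log₁₀ d = (m − M − A)/5 + 1 = 1.9600
d = 10^1.9600 = 91.20 pc
= 297.3 ly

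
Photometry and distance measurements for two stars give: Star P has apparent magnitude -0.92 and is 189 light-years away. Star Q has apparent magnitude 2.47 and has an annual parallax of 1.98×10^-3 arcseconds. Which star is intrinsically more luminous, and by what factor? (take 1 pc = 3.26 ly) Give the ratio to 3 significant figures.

Star P: d = 189 ly / 3.26 = 57.98 pc
Star P: M = m − 5 log₁₀ d + 5 = -0.92 − 5·1.7632 + 5 = -4.736
Star Q: d = 1/p = 1/1.98×10^-3″ = 505.1 pc
Star Q: M = m − 5 log₁₀ d + 5 = 2.47 − 5·2.7033 + 5 = -6.047
ΔM = M_P − M_Q = -4.736 − (-6.047) = 1.310; smaller M is more luminous → Star Q.
L ratio = 10^(0.4 |ΔM|) = 10^0.524 = 3.343

Star Q is more luminous, by a factor of 3.34.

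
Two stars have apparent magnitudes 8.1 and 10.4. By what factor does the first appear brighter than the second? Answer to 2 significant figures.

8.3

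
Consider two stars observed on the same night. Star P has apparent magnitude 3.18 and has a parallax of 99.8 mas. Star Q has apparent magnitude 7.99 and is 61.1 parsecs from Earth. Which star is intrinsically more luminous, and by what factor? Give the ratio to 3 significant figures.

Star P is more luminous, by a factor of 2.26.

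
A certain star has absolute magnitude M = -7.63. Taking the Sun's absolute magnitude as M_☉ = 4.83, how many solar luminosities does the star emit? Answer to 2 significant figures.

L/L_☉ ≈ 96000

M − M_☉ = -7.63 − 4.83 = -12.460
L/L_☉ = 10^(−0.4 (M − M_☉)) = 10^4.984 = 96380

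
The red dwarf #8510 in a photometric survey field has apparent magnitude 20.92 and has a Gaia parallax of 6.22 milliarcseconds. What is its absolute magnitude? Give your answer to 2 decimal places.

M ≈ 14.89

p = 6.22 mas = 6.22×10^-3″ → d = 1/p = 160.8 pc
5 log₁₀(d/10 pc) = 5 log₁₀(160.8) − 5 = 6.031
M = m − 5 log₁₀(d/10) = 20.92 − 6.031 = 14.889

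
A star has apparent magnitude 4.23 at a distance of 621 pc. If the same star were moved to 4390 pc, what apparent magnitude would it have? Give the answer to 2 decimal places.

Flux ∝ 1/d², so Δm = 5 log₁₀(d₂/d₁) = 5 log₁₀(4390/621) = 4.247
m₂ = m₁ + Δm = 4.23 + (4.247) = 8.477

m ≈ 8.48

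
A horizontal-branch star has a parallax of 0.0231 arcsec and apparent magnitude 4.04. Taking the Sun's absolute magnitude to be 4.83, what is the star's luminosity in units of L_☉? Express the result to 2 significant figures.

d = 1/p = 1/0.0231″ = 43.29 pc
M = m − 5 log₁₀ d + 5 = 4.04 − 5·1.6364 + 5 = 0.858
M − M_☉ = 0.858 − 4.83 = -3.972
L/L_☉ = 10^(−0.4 × -3.972) = 38.80

L/L_☉ ≈ 39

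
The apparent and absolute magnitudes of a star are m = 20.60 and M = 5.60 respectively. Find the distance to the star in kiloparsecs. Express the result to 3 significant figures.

d ≈ 10.0 kpc

Distance modulus: m − M = 20.60 − (5.60) = 15.000
m − M = 5 log₁₀ d − 5
log₁₀ d = (m − M)/5 + 1 = 4.0000
d = 10^4.0000 = 10000 pc
= 10.00 kpc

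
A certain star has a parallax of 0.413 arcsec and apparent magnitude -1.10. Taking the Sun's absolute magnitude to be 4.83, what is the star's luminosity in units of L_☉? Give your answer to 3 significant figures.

L/L_☉ ≈ 13.8

d = 1/p = 1/0.413″ = 2.421 pc
M = m − 5 log₁₀ d + 5 = -1.10 − 5·0.3840 + 5 = 1.980
M − M_☉ = 1.980 − 4.83 = -2.850
L/L_☉ = 10^(−0.4 × -2.850) = 13.81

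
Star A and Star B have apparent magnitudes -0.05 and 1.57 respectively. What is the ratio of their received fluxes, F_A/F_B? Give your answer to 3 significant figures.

F_A/F_B ≈ 4.45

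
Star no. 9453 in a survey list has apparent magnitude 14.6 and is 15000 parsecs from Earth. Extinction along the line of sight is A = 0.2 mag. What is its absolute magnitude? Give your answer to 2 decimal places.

5 log₁₀(d/10 pc) = 5 log₁₀(15000) − 5 = 15.880
M = m − 5 log₁₀(d/10) − A = 14.6 − 15.880 − 0.2 = -1.480

M ≈ -1.48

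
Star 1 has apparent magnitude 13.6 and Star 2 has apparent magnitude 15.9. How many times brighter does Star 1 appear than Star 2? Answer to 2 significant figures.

8.3

Magnitude difference = -2.3
Flux ratio = 10^(−0.4 Δm) = 10^(−0.4 × -2.3) = 10^0.920 = 8.318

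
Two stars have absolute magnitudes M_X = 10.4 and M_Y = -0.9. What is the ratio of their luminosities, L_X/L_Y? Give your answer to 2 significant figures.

L_X/L_Y ≈ 3.0×10^-5

ΔM = M_X − M_Y = 11.3
L_X/L_Y = 10^(−0.4 ΔM) = 10^-4.520 = 3.020×10^-5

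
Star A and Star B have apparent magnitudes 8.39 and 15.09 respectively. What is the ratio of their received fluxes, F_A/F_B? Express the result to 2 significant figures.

F_A/F_B ≈ 480

Δm = 8.39 − (15.09) = -6.70
Flux ratio = 10^(−0.4 Δm) = 10^(−0.4 × -6.70) = 10^2.680 = 478.6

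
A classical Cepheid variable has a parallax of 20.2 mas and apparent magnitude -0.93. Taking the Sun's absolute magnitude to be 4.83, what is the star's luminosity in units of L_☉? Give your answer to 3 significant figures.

d = 1/p = 1000/20.2 mas = 49.50 pc
M = m − 5 log₁₀ d + 5 = -0.93 − 5·1.6946 + 5 = -4.403
M − M_☉ = -4.403 − 4.83 = -9.233
L/L_☉ = 10^(−0.4 × -9.233) = 4935

L/L_☉ ≈ 4940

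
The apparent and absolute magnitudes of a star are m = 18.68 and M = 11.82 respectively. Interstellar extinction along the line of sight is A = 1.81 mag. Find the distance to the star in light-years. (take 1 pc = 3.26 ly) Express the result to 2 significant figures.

d ≈ 330 ly

m − M = 5 log₁₀(d/10 pc) + A  ⇒  18.68 − (11.82) − 1.81 = 5 log₁₀(d/10)
5.050 = 5 log₁₀(d/10)
log₁₀ d = (m − M − A)/5 + 1 = 2.0100
d = 10^2.0100 = 102.3 pc
= 333.6 ly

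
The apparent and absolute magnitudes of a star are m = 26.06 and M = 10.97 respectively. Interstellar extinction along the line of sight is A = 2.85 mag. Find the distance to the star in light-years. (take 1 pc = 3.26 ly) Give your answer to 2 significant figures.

m − M = 5 log₁₀(d/10 pc) + A  ⇒  26.06 − (10.97) − 2.85 = 5 log₁₀(d/10)
12.240 = 5 log₁₀(d/10)
log₁₀ d = (m − M − A)/5 + 1 = 3.4480
d = 10^3.4480 = 2805 pc
= 9146 ly

d ≈ 9100 ly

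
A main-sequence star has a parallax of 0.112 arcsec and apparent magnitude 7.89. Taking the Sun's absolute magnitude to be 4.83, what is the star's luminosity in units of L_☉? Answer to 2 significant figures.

L/L_☉ ≈ 0.048

d = 1/p = 1/0.112″ = 8.929 pc
M = m − 5 log₁₀ d + 5 = 7.89 − 5·0.9508 + 5 = 8.136
M − M_☉ = 8.136 − 4.83 = 3.306
L/L_☉ = 10^(−0.4 × 3.306) = 0.04760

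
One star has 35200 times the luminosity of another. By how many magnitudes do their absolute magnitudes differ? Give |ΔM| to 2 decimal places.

Pogson: ΔM = −2.5 log₁₀(ratio) = −2.5 log₁₀(35200) = −2.5 × 4.5465 = -11.366

|ΔM| ≈ 11.37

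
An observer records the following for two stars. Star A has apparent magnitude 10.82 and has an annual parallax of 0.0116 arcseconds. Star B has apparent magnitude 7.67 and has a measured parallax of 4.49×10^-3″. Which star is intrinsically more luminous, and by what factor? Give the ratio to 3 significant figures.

Star B is more luminous, by a factor of 121.

Star A: d = 1/p = 1/0.0116″ = 86.21 pc
Star A: M = m − 5 log₁₀ d + 5 = 10.82 − 5·1.9355 + 5 = 6.142
Star B: d = 1/p = 1/4.49×10^-3″ = 222.7 pc
Star B: M = m − 5 log₁₀ d + 5 = 7.67 − 5·2.3478 + 5 = 0.931
ΔM = M_A − M_B = 6.142 − (0.931) = 5.211; smaller M is more luminous → Star B.
L ratio = 10^(0.4 |ΔM|) = 10^2.084 = 121.5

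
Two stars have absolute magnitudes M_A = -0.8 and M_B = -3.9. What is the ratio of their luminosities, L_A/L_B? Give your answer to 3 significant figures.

ΔM = M_A − M_B = 3.1
L_A/L_B = 10^(−0.4 ΔM) = 10^-1.240 = 0.05754

L_A/L_B ≈ 0.0575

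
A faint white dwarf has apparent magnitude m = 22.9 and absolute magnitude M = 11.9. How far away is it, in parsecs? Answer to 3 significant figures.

μ = m − M = 11.000
m − M = 5 log₁₀ d − 5
log₁₀ d = (m − M)/5 + 1 = 3.2000
d = 10^3.2000 = 1585 pc

d ≈ 1580 pc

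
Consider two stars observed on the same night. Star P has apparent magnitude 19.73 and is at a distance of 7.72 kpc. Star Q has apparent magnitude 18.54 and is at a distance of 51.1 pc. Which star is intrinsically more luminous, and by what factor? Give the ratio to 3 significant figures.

Star P: d = 7.72 kpc = 7720 pc
Star P: M = m − 5 log₁₀ d + 5 = 19.73 − 5·3.8876 + 5 = 5.292
Star Q: M = m − 5 log₁₀ d + 5 = 18.54 − 5·1.7084 + 5 = 14.998
ΔM = M_P − M_Q = 5.292 − (14.998) = -9.706; smaller M is more luminous → Star P.
L ratio = 10^(0.4 |ΔM|) = 10^3.882 = 7628

Star P is more luminous, by a factor of 7630.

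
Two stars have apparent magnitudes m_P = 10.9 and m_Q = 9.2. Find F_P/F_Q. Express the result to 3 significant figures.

Magnitude difference = 1.7
Flux ratio = 10^(−0.4 Δm) = 10^(−0.4 × 1.7) = 10^-0.680 = 0.2089

F_P/F_Q ≈ 0.209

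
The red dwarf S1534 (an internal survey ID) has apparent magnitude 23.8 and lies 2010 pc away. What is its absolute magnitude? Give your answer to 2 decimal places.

5 log₁₀(d/10 pc) = 5 log₁₀(2010) − 5 = 11.516
M = m − 5 log₁₀(d/10) = 23.8 − 11.516 = 12.284

M ≈ 12.28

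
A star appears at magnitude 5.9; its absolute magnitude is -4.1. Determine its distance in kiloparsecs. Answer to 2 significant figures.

d ≈ 1.0 kpc

Distance modulus: m − M = 5.9 − (-4.1) = 10.000
m − M = 5 log₁₀ d − 5
log₁₀ d = (m − M)/5 + 1 = 3.0000
d = 10^3.0000 = 1000 pc
= 1.000 kpc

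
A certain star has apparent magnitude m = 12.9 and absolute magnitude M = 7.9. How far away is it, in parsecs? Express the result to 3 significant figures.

Distance modulus: m − M = 12.9 − (7.9) = 5.000
m − M = 5 log₁₀ d − 5
log₁₀ d = (m − M)/5 + 1 = 2.0000
d = 10^2.0000 = 100.0 pc

d ≈ 100 pc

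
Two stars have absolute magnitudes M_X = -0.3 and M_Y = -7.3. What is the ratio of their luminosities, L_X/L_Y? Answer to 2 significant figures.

ΔM = M_X − M_Y = 7.0
L_X/L_Y = 10^(−0.4 ΔM) = 10^-2.800 = 1.585×10^-3

L_X/L_Y ≈ 1.6×10^-3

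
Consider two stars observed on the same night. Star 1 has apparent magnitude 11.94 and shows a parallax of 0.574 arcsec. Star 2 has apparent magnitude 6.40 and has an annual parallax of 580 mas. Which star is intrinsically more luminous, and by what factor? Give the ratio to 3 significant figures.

Star 2 is more luminous, by a factor of 161.

Star 1: d = 1/p = 1/0.574″ = 1.742 pc
Star 1: M = m − 5 log₁₀ d + 5 = 11.94 − 5·0.2411 + 5 = 15.735
Star 2: p = 580 mas = 0.580″ → d = 1/p = 1.724 pc
Star 2: M = m − 5 log₁₀ d + 5 = 6.40 − 5·0.2366 + 5 = 10.217
ΔM = M_1 − M_2 = 15.735 − (10.217) = 5.517; smaller M is more luminous → Star 2.
L ratio = 10^(0.4 |ΔM|) = 10^2.207 = 161.1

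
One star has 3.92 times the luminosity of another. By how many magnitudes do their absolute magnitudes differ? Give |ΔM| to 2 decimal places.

Pogson: ΔM = −2.5 log₁₀(ratio) = −2.5 log₁₀(3.92) = −2.5 × 0.5933 = -1.483

|ΔM| ≈ 1.48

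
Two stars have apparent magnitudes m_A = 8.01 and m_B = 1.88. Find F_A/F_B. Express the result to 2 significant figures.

F_A/F_B ≈ 3.5×10^-3

Δm = 8.01 − (1.88) = 6.13
Flux ratio = 10^(−0.4 Δm) = 10^(−0.4 × 6.13) = 10^-2.452 = 3.532×10^-3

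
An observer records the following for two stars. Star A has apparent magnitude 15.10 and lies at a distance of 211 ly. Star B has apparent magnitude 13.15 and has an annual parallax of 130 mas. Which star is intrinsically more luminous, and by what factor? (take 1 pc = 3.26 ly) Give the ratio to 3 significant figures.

Star A is more luminous, by a factor of 11.7.

Star A: d = 211 ly / 3.26 = 64.72 pc
Star A: M = m − 5 log₁₀ d + 5 = 15.10 − 5·1.8111 + 5 = 11.045
Star B: p = 130 mas = 0.130″ → d = 1/p = 7.692 pc
Star B: M = m − 5 log₁₀ d + 5 = 13.15 − 5·0.8861 + 5 = 13.720
ΔM = M_A − M_B = 11.045 − (13.720) = -2.675; smaller M is more luminous → Star A.
L ratio = 10^(0.4 |ΔM|) = 10^1.070 = 11.75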